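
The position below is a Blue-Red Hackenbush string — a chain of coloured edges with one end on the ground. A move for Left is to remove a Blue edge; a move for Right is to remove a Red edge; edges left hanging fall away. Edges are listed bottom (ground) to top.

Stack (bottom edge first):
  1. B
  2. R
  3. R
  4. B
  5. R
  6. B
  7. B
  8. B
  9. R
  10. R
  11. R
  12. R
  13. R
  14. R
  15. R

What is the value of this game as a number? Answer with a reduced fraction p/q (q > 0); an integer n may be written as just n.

step 1: add B to get B; options L={ 0 } R={ — } = 1
step 2: add R to get BR; options L={ 0 } R={ 1 } = 1/2
step 3: add R to get BRR; options L={ 0 } R={ 1/2; 1 } = 1/4
step 4: add B to get BRRB; options L={ 0; 1/4 } R={ 1/2; 1 } = 3/8
step 5: add R to get BRRBR; options L={ 0; 1/4 } R={ 3/8; 1/2; 1 } = 5/16
step 6: add B to get BRRBRB; options L={ 0; 1/4; 5/16 } R={ 3/8; 1/2; 1 } = 11/32
step 7: add B to get BRRBRBB; options L={ 0; 1/4; 5/16; 11/32 } R={ 3/8; 1/2; 1 } = 23/64
step 8: add B to get BRRBRBBB; options L={ 0; 1/4; 5/16; 11/32; 23/64 } R={ 3/8; 1/2; 1 } = 47/128
step 9: add R to get BRRBRBBBR; options L={ 0; 1/4; 5/16; 11/32; 23/64 } R={ 47/128; 3/8; 1/2; 1 } = 93/256
step 10: add R to get BRRBRBBBRR; options L={ 0; 1/4; 5/16; 11/32; 23/64 } R={ 93/256; 47/128; 3/8; 1/2; 1 } = 185/512
step 11: add R to get BRRBRBBBRRR; options L={ 0; 1/4; 5/16; 11/32; 23/64 } R={ 185/512; 93/256; 47/128; 3/8; 1/2; 1 } = 369/1024
step 12: add R to get BRRBRBBBRRRR; options L={ 0; 1/4; 5/16; 11/32; 23/64 } R={ 369/1024; 185/512; 93/256; 47/128; 3/8; 1/2; 1 } = 737/2048
step 13: add R to get BRRBRBBBRRRRR; options L={ 0; 1/4; 5/16; 11/32; 23/64 } R={ 737/2048; 369/1024; 185/512; 93/256; 47/128; 3/8; 1/2; 1 } = 1473/4096
step 14: add R to get BRRBRBBBRRRRRR; options L={ 0; 1/4; 5/16; 11/32; 23/64 } R={ 1473/4096; 737/2048; 369/1024; 185/512; 93/256; 47/128; 3/8; 1/2; 1 } = 2945/8192
step 15: add R to get BRRBRBBBRRRRRRR; options L={ 0; 1/4; 5/16; 11/32; 23/64 } R={ 2945/8192; 1473/4096; 737/2048; 369/1024; 185/512; 93/256; 47/128; 3/8; 1/2; 1 } = 5889/16384

5889/16384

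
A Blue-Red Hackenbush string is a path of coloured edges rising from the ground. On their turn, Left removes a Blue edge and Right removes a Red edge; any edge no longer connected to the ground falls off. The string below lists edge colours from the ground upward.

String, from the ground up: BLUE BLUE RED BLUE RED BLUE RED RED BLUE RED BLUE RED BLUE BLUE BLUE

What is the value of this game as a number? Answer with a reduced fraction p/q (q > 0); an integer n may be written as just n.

13487/8192

Recurse on prefixes of the 15-edge string BLUE BLUE RED BLUE RED BLUE RED RED BLUE RED BLUE RED BLUE BLUE BLUE:
step 1: add BLUE to get B; options L={ 0 } R={ · } — 1
step 2: add BLUE to get BB; options L={ 0; 1 } R={ · } — 2
step 3: add RED to get BBR; options L={ 0; 1 } R={ 2 } — 3/2
step 4: add BLUE to get BBRB; options L={ 0; 1; 3/2 } R={ 2 } — 7/4
step 5: add RED to get BBRBR; options L={ 0; 1; 3/2 } R={ 7/4; 2 } — 13/8
step 6: add BLUE to get BBRBRB; options L={ 0; 1; 3/2; 13/8 } R={ 7/4; 2 } — 27/16
step 7: add RED to get BBRBRBR; options L={ 0; 1; 3/2; 13/8 } R={ 27/16; 7/4; 2 } — 53/32
step 8: add RED to get BBRBRBRR; options L={ 0; 1; 3/2; 13/8 } R={ 53/32; 27/16; 7/4; 2 } — 105/64
step 9: add BLUE to get BBRBRBRRB; options L={ 0; 1; 3/2; 13/8; 105/64 } R={ 53/32; 27/16; 7/4; 2 } — 211/128
step 10: add RED to get BBRBRBRRBR; options L={ 0; 1; 3/2; 13/8; 105/64 } R={ 211/128; 53/32; 27/16; 7/4; 2 } — 421/256
step 11: add BLUE to get BBRBRBRRBRB; options L={ 0; 1; 3/2; 13/8; 105/64; 421/256 } R={ 211/128; 53/32; 27/16; 7/4; 2 } — 843/512
step 12: add RED to get BBRBRBRRBRBR; options L={ 0; 1; 3/2; 13/8; 105/64; 421/256 } R={ 843/512; 211/128; 53/32; 27/16; 7/4; 2 } — 1685/1024
step 13: add BLUE to get BBRBRBRRBRBRB; options L={ 0; 1; 3/2; 13/8; 105/64; 421/256; 1685/1024 } R={ 843/512; 211/128; 53/32; 27/16; 7/4; 2 } — 3371/2048
step 14: add BLUE to get BBRBRBRRBRBRBB; options L={ 0; 1; 3/2; 13/8; 105/64; 421/256; 1685/1024; 3371/2048 } R={ 843/512; 211/128; 53/32; 27/16; 7/4; 2 } — 6743/4096
step 15: add BLUE to get BBRBRBRRBRBRBBB; options L={ 0; 1; 3/2; 13/8; 105/64; 421/256; 1685/1024; 3371/2048; 6743/4096 } R={ 843/512; 211/128; 53/32; 27/16; 7/4; 2 } — 13487/8192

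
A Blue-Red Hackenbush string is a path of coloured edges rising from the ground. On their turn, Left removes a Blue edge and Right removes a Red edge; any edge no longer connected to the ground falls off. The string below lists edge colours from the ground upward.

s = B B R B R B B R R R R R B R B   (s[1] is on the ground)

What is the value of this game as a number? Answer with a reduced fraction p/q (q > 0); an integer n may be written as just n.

1 of 15 · B · max L 0 · min R +∞ so 1
2 of 15 · BB · max L 1 · min R +∞ so 2
3 of 15 · BBR · max L 1 · min R 2 so 3/2
4 of 15 · BBRB · max L 3/2 · min R 2 so 7/4
5 of 15 · BBRBR · max L 3/2 · min R 7/4 so 13/8
6 of 15 · BBRBRB · max L 13/8 · min R 7/4 so 27/16
7 of 15 · BBRBRBB · max L 27/16 · min R 7/4 so 55/32
8 of 15 · BBRBRBBR · max L 27/16 · min R 55/32 so 109/64
9 of 15 · BBRBRBBRR · max L 27/16 · min R 109/64 so 217/128
10 of 15 · BBRBRBBRRR · max L 27/16 · min R 217/128 so 433/256
11 of 15 · BBRBRBBRRRR · max L 27/16 · min R 433/256 so 865/512
12 of 15 · BBRBRBBRRRRR · max L 27/16 · min R 865/512 so 1729/1024
13 of 15 · BBRBRBBRRRRRB · max L 1729/1024 · min R 865/512 so 3459/2048
14 of 15 · BBRBRBBRRRRRBR · max L 1729/1024 · min R 3459/2048 so 6917/4096
15 of 15 · BBRBRBBRRRRRBRB · max L 6917/4096 · min R 3459/2048 so 13835/8192

13835/8192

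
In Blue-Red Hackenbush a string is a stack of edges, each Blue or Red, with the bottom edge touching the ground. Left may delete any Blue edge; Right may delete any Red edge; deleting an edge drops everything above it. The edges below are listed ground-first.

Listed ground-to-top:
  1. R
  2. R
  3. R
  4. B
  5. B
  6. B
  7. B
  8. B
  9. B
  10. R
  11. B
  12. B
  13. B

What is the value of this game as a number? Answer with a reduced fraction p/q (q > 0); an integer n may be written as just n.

step 1: add R to get R; options L={ · } R={ 0 } = -1
step 2: add R to get RR; options L={ · } R={ -1 0 } = -2
step 3: add R to get RRR; options L={ · } R={ -2 -1 0 } = -3
step 4: add B to get RRRB; options L={ -3 } R={ -2 -1 0 } = -5/2
step 5: add B to get RRRBB; options L={ -3 -5/2 } R={ -2 -1 0 } = -9/4
step 6: add B to get RRRBBB; options L={ -3 -5/2 -9/4 } R={ -2 -1 0 } = -17/8
step 7: add B to get RRRBBBB; options L={ -3 -5/2 -9/4 -17/8 } R={ -2 -1 0 } = -33/16
step 8: add B to get RRRBBBBB; options L={ -3 -5/2 -9/4 -17/8 -33/16 } R={ -2 -1 0 } = -65/32
step 9: add B to get RRRBBBBBB; options L={ -3 -5/2 -9/4 -17/8 -33/16 -65/32 } R={ -2 -1 0 } = -129/64
step 10: add R to get RRRBBBBBBR; options L={ -3 -5/2 -9/4 -17/8 -33/16 -65/32 } R={ -129/64 -2 -1 0 } = -259/128
step 11: add B to get RRRBBBBBBRB; options L={ -3 -5/2 -9/4 -17/8 -33/16 -65/32 -259/128 } R={ -129/64 -2 -1 0 } = -517/256
step 12: add B to get RRRBBBBBBRBB; options L={ -3 -5/2 -9/4 -17/8 -33/16 -65/32 -259/128 -517/256 } R={ -129/64 -2 -1 0 } = -1033/512
step 13: add B to get RRRBBBBBBRBBB; options L={ -3 -5/2 -9/4 -17/8 -33/16 -65/32 -259/128 -517/256 -1033/512 } R={ -129/64 -2 -1 0 } = -2065/1024

-2065/1024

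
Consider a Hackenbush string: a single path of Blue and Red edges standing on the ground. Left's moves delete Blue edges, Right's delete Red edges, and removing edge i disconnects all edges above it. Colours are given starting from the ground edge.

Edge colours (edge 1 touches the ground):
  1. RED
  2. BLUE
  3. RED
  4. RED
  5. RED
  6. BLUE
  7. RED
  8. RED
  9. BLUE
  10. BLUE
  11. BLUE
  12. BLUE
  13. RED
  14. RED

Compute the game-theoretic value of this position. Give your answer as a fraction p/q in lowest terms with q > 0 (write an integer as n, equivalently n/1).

-7559/8192

Prefix values for RED BLUE RED RED RED BLUE RED RED BLUE BLUE BLUE BLUE RED RED via {L|R} + simplicity:
R: Left { none }, Right { 0 } so simplest -1
RB: Left { -1 }, Right { 0 } so simplest -1/2
RBR: Left { -1 }, Right { -1/2 0 } so simplest -3/4
RBRR: Left { -1 }, Right { -3/4 -1/2 0 } so simplest -7/8
RBRRR: Left { -1 }, Right { -7/8 -3/4 -1/2 0 } so simplest -15/16
RBRRRB: Left { -1 -15/16 }, Right { -7/8 -3/4 -1/2 0 } so simplest -29/32
RBRRRBR: Left { -1 -15/16 }, Right { -29/32 -7/8 -3/4 -1/2 0 } so simplest -59/64
RBRRRBRR: Left { -1 -15/16 }, Right { -59/64 -29/32 -7/8 -3/4 -1/2 0 } so simplest -119/128
RBRRRBRRB: Left { -1 -15/16 -119/128 }, Right { -59/64 -29/32 -7/8 -3/4 -1/2 0 } so simplest -237/256
RBRRRBRRBB: Left { -1 -15/16 -119/128 -237/256 }, Right { -59/64 -29/32 -7/8 -3/4 -1/2 0 } so simplest -473/512
RBRRRBRRBBB: Left { -1 -15/16 -119/128 -237/256 -473/512 }, Right { -59/64 -29/32 -7/8 -3/4 -1/2 0 } so simplest -945/1024
RBRRRBRRBBBB: Left { -1 -15/16 -119/128 -237/256 -473/512 -945/1024 }, Right { -59/64 -29/32 -7/8 -3/4 -1/2 0 } so simplest -1889/2048
RBRRRBRRBBBBR: Left { -1 -15/16 -119/128 -237/256 -473/512 -945/1024 }, Right { -1889/2048 -59/64 -29/32 -7/8 -3/4 -1/2 0 } so simplest -3779/4096
RBRRRBRRBBBBRR: Left { -1 -15/16 -119/128 -237/256 -473/512 -945/1024 }, Right { -3779/4096 -1889/2048 -59/64 -29/32 -7/8 -3/4 -1/2 0 } so simplest -7559/8192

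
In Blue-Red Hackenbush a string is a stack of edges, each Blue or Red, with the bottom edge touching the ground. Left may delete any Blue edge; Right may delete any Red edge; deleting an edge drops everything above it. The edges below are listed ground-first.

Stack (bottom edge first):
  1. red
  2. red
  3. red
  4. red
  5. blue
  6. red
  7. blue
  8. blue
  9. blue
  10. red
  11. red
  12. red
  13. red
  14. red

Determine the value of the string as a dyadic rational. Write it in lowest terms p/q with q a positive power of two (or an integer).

-3647/1024

edge 1 of 14 (red): {  | 0 } -> -1
edge 2 of 14 (red): {  | -1, 0 } -> -2
edge 3 of 14 (red): {  | -2, -1, 0 } -> -3
edge 4 of 14 (red): {  | -3, -2, -1, 0 } -> -4
edge 5 of 14 (blue): { -4 | -3, -2, -1, 0 } -> -7/2
edge 6 of 14 (red): { -4 | -7/2, -3, -2, -1, 0 } -> -15/4
edge 7 of 14 (blue): { -4, -15/4 | -7/2, -3, -2, -1, 0 } -> -29/8
edge 8 of 14 (blue): { -4, -15/4, -29/8 | -7/2, -3, -2, -1, 0 } -> -57/16
edge 9 of 14 (blue): { -4, -15/4, -29/8, -57/16 | -7/2, -3, -2, -1, 0 } -> -113/32
edge 10 of 14 (red): { -4, -15/4, -29/8, -57/16 | -113/32, -7/2, -3, -2, -1, 0 } -> -227/64
edge 11 of 14 (red): { -4, -15/4, -29/8, -57/16 | -227/64, -113/32, -7/2, -3, -2, -1, 0 } -> -455/128
edge 12 of 14 (red): { -4, -15/4, -29/8, -57/16 | -455/128, -227/64, -113/32, -7/2, -3, -2, -1, 0 } -> -911/256
edge 13 of 14 (red): { -4, -15/4, -29/8, -57/16 | -911/256, -455/128, -227/64, -113/32, -7/2, -3, -2, -1, 0 } -> -1823/512
edge 14 of 14 (red): { -4, -15/4, -29/8, -57/16 | -1823/512, -911/256, -455/128, -227/64, -113/32, -7/2, -3, -2, -1, 0 } -> -3647/1024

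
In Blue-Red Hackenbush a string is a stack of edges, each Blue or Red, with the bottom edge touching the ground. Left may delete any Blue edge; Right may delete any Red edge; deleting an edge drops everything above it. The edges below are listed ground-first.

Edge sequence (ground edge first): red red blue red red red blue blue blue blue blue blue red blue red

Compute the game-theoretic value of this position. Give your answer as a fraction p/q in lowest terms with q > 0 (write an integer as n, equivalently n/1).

-15371/8192

g(r) = {  | 0 } ⇒ -1
g(rr) = {  | -1; 0 } ⇒ -2
g(rrb) = { -2 | -1; 0 } ⇒ -3/2
g(rrbr) = { -2 | -3/2; -1; 0 } ⇒ -7/4
g(rrbrr) = { -2 | -7/4; -3/2; -1; 0 } ⇒ -15/8
g(rrbrrr) = { -2 | -15/8; -7/4; -3/2; -1; 0 } ⇒ -31/16
g(rrbrrrb) = { -2; -31/16 | -15/8; -7/4; -3/2; -1; 0 } ⇒ -61/32
g(rrbrrrbb) = { -2; -31/16; -61/32 | -15/8; -7/4; -3/2; -1; 0 } ⇒ -121/64
g(rrbrrrbbb) = { -2; -31/16; -61/32; -121/64 | -15/8; -7/4; -3/2; -1; 0 } ⇒ -241/128
g(rrbrrrbbbb) = { -2; -31/16; -61/32; -121/64; -241/128 | -15/8; -7/4; -3/2; -1; 0 } ⇒ -481/256
g(rrbrrrbbbbb) = { -2; -31/16; -61/32; -121/64; -241/128; -481/256 | -15/8; -7/4; -3/2; -1; 0 } ⇒ -961/512
g(rrbrrrbbbbbb) = { -2; -31/16; -61/32; -121/64; -241/128; -481/256; -961/512 | -15/8; -7/4; -3/2; -1; 0 } ⇒ -1921/1024
g(rrbrrrbbbbbbr) = { -2; -31/16; -61/32; -121/64; -241/128; -481/256; -961/512 | -1921/1024; -15/8; -7/4; -3/2; -1; 0 } ⇒ -3843/2048
g(rrbrrrbbbbbbrb) = { -2; -31/16; -61/32; -121/64; -241/128; -481/256; -961/512; -3843/2048 | -1921/1024; -15/8; -7/4; -3/2; -1; 0 } ⇒ -7685/4096
g(rrbrrrbbbbbbrbr) = { -2; -31/16; -61/32; -121/64; -241/128; -481/256; -961/512; -3843/2048 | -7685/4096; -1921/1024; -15/8; -7/4; -3/2; -1; 0 } ⇒ -15371/8192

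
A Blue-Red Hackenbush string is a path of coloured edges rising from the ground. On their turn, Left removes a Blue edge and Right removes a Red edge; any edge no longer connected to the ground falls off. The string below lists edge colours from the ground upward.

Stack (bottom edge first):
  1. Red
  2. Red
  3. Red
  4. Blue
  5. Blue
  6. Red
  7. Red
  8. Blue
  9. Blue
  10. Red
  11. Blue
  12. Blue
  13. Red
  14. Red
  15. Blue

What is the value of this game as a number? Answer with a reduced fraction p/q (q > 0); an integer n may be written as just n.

Prefix values for Red Red Red Blue Blue Red Red Blue Blue Red Blue Blue Red Red Blue via {L|R} + simplicity:
val_1 [R]  L=[—]  R=[0]  so -1
val_2 [RR]  L=[—]  R=[-1,0]  so -2
val_3 [RRR]  L=[—]  R=[-2,-1,0]  so -3
val_4 [RRRB]  L=[-3]  R=[-2,-1,0]  so -5/2
val_5 [RRRBB]  L=[-3,-5/2]  R=[-2,-1,0]  so -9/4
val_6 [RRRBBR]  L=[-3,-5/2]  R=[-9/4,-2,-1,0]  so -19/8
val_7 [RRRBBRR]  L=[-3,-5/2]  R=[-19/8,-9/4,-2,-1,0]  so -39/16
val_8 [RRRBBRRB]  L=[-3,-5/2,-39/16]  R=[-19/8,-9/4,-2,-1,0]  so -77/32
val_9 [RRRBBRRBB]  L=[-3,-5/2,-39/16,-77/32]  R=[-19/8,-9/4,-2,-1,0]  so -153/64
val_10 [RRRBBRRBBR]  L=[-3,-5/2,-39/16,-77/32]  R=[-153/64,-19/8,-9/4,-2,-1,0]  so -307/128
val_11 [RRRBBRRBBRB]  L=[-3,-5/2,-39/16,-77/32,-307/128]  R=[-153/64,-19/8,-9/4,-2,-1,0]  so -613/256
val_12 [RRRBBRRBBRBB]  L=[-3,-5/2,-39/16,-77/32,-307/128,-613/256]  R=[-153/64,-19/8,-9/4,-2,-1,0]  so -1225/512
val_13 [RRRBBRRBBRBBR]  L=[-3,-5/2,-39/16,-77/32,-307/128,-613/256]  R=[-1225/512,-153/64,-19/8,-9/4,-2,-1,0]  so -2451/1024
val_14 [RRRBBRRBBRBBRR]  L=[-3,-5/2,-39/16,-77/32,-307/128,-613/256]  R=[-2451/1024,-1225/512,-153/64,-19/8,-9/4,-2,-1,0]  so -4903/2048
val_15 [RRRBBRRBBRBBRRB]  L=[-3,-5/2,-39/16,-77/32,-307/128,-613/256,-4903/2048]  R=[-2451/1024,-1225/512,-153/64,-19/8,-9/4,-2,-1,0]  so -9805/4096

-9805/4096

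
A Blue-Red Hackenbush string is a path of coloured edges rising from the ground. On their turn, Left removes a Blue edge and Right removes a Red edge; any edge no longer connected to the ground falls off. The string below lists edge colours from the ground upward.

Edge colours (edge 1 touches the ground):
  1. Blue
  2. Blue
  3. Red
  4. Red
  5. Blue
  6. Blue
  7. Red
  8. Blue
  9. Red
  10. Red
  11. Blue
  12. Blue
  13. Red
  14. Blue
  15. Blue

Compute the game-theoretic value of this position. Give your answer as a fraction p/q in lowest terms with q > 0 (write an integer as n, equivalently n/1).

g_1 [B]  L=[0]  R=[∅]  -> 1
g_2 [BB]  L=[0, 1]  R=[∅]  -> 2
g_3 [BBR]  L=[0, 1]  R=[2]  -> 3/2
g_4 [BBRR]  L=[0, 1]  R=[3/2, 2]  -> 5/4
g_5 [BBRRB]  L=[0, 1, 5/4]  R=[3/2, 2]  -> 11/8
g_6 [BBRRBB]  L=[0, 1, 5/4, 11/8]  R=[3/2, 2]  -> 23/16
g_7 [BBRRBBR]  L=[0, 1, 5/4, 11/8]  R=[23/16, 3/2, 2]  -> 45/32
g_8 [BBRRBBRB]  L=[0, 1, 5/4, 11/8, 45/32]  R=[23/16, 3/2, 2]  -> 91/64
g_9 [BBRRBBRBR]  L=[0, 1, 5/4, 11/8, 45/32]  R=[91/64, 23/16, 3/2, 2]  -> 181/128
g_10 [BBRRBBRBRR]  L=[0, 1, 5/4, 11/8, 45/32]  R=[181/128, 91/64, 23/16, 3/2, 2]  -> 361/256
g_11 [BBRRBBRBRRB]  L=[0, 1, 5/4, 11/8, 45/32, 361/256]  R=[181/128, 91/64, 23/16, 3/2, 2]  -> 723/512
g_12 [BBRRBBRBRRBB]  L=[0, 1, 5/4, 11/8, 45/32, 361/256, 723/512]  R=[181/128, 91/64, 23/16, 3/2, 2]  -> 1447/1024
g_13 [BBRRBBRBRRBBR]  L=[0, 1, 5/4, 11/8, 45/32, 361/256, 723/512]  R=[1447/1024, 181/128, 91/64, 23/16, 3/2, 2]  -> 2893/2048
g_14 [BBRRBBRBRRBBRB]  L=[0, 1, 5/4, 11/8, 45/32, 361/256, 723/512, 2893/2048]  R=[1447/1024, 181/128, 91/64, 23/16, 3/2, 2]  -> 5787/4096
g_15 [BBRRBBRBRRBBRBB]  L=[0, 1, 5/4, 11/8, 45/32, 361/256, 723/512, 2893/2048, 5787/4096]  R=[1447/1024, 181/128, 91/64, 23/16, 3/2, 2]  -> 11575/8192

11575/8192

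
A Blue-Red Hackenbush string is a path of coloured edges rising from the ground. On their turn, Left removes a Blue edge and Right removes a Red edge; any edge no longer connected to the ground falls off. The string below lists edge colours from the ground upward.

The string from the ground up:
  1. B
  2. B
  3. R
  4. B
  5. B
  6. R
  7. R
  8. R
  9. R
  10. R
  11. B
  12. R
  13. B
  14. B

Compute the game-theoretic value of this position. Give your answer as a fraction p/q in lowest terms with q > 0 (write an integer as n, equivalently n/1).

edge 1 of 14 (B): { 0 | ∅ } so 1
edge 2 of 14 (B): { 0, 1 | ∅ } so 2
edge 3 of 14 (R): { 0, 1 | 2 } so 3/2
edge 4 of 14 (B): { 0, 1, 3/2 | 2 } so 7/4
edge 5 of 14 (B): { 0, 1, 3/2, 7/4 | 2 } so 15/8
edge 6 of 14 (R): { 0, 1, 3/2, 7/4 | 15/8, 2 } so 29/16
edge 7 of 14 (R): { 0, 1, 3/2, 7/4 | 29/16, 15/8, 2 } so 57/32
edge 8 of 14 (R): { 0, 1, 3/2, 7/4 | 57/32, 29/16, 15/8, 2 } so 113/64
edge 9 of 14 (R): { 0, 1, 3/2, 7/4 | 113/64, 57/32, 29/16, 15/8, 2 } so 225/128
edge 10 of 14 (R): { 0, 1, 3/2, 7/4 | 225/128, 113/64, 57/32, 29/16, 15/8, 2 } so 449/256
edge 11 of 14 (B): { 0, 1, 3/2, 7/4, 449/256 | 225/128, 113/64, 57/32, 29/16, 15/8, 2 } so 899/512
edge 12 of 14 (R): { 0, 1, 3/2, 7/4, 449/256 | 899/512, 225/128, 113/64, 57/32, 29/16, 15/8, 2 } so 1797/1024
edge 13 of 14 (B): { 0, 1, 3/2, 7/4, 449/256, 1797/1024 | 899/512, 225/128, 113/64, 57/32, 29/16, 15/8, 2 } so 3595/2048
edge 14 of 14 (B): { 0, 1, 3/2, 7/4, 449/256, 1797/1024, 3595/2048 | 899/512, 225/128, 113/64, 57/32, 29/16, 15/8, 2 } so 7191/4096

7191/4096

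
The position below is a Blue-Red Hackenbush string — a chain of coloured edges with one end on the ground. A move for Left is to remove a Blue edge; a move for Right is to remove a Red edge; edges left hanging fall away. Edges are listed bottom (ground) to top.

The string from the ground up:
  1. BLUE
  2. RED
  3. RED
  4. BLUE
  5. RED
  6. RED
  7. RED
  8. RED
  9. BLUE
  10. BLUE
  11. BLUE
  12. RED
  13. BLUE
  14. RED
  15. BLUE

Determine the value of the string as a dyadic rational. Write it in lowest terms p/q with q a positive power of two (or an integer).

4331/16384

Build value(s[:k]) for k = 1..15, string s = BLUE RED RED BLUE RED RED RED RED BLUE BLUE BLUE RED BLUE RED BLUE.
value_1 [B]  L=[0]  R=[—]  = 1
value_2 [BR]  L=[0]  R=[1]  = 1/2
value_3 [BRR]  L=[0]  R=[1/2 1]  = 1/4
value_4 [BRRB]  L=[0 1/4]  R=[1/2 1]  = 3/8
value_5 [BRRBR]  L=[0 1/4]  R=[3/8 1/2 1]  = 5/16
value_6 [BRRBRR]  L=[0 1/4]  R=[5/16 3/8 1/2 1]  = 9/32
value_7 [BRRBRRR]  L=[0 1/4]  R=[9/32 5/16 3/8 1/2 1]  = 17/64
value_8 [BRRBRRRR]  L=[0 1/4]  R=[17/64 9/32 5/16 3/8 1/2 1]  = 33/128
value_9 [BRRBRRRRB]  L=[0 1/4 33/128]  R=[17/64 9/32 5/16 3/8 1/2 1]  = 67/256
value_10 [BRRBRRRRBB]  L=[0 1/4 33/128 67/256]  R=[17/64 9/32 5/16 3/8 1/2 1]  = 135/512
value_11 [BRRBRRRRBBB]  L=[0 1/4 33/128 67/256 135/512]  R=[17/64 9/32 5/16 3/8 1/2 1]  = 271/1024
value_12 [BRRBRRRRBBBR]  L=[0 1/4 33/128 67/256 135/512]  R=[271/1024 17/64 9/32 5/16 3/8 1/2 1]  = 541/2048
value_13 [BRRBRRRRBBBRB]  L=[0 1/4 33/128 67/256 135/512 541/2048]  R=[271/1024 17/64 9/32 5/16 3/8 1/2 1]  = 1083/4096
value_14 [BRRBRRRRBBBRBR]  L=[0 1/4 33/128 67/256 135/512 541/2048]  R=[1083/4096 271/1024 17/64 9/32 5/16 3/8 1/2 1]  = 2165/8192
value_15 [BRRBRRRRBBBRBRB]  L=[0 1/4 33/128 67/256 135/512 541/2048 2165/8192]  R=[1083/4096 271/1024 17/64 9/32 5/16 3/8 1/2 1]  = 4331/16384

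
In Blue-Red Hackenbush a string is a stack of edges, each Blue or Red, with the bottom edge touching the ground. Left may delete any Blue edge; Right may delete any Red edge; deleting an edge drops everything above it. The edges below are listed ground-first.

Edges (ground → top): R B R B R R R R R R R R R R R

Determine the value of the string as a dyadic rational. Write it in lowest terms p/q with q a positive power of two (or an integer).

-12287/16384

1 of 15 · R · max L −∞ · min R 0 -> -1
2 of 15 · RB · max L -1 · min R 0 -> -1/2
3 of 15 · RBR · max L -1 · min R -1/2 -> -3/4
4 of 15 · RBRB · max L -3/4 · min R -1/2 -> -5/8
5 of 15 · RBRBR · max L -3/4 · min R -5/8 -> -11/16
6 of 15 · RBRBRR · max L -3/4 · min R -11/16 -> -23/32
7 of 15 · RBRBRRR · max L -3/4 · min R -23/32 -> -47/64
8 of 15 · RBRBRRRR · max L -3/4 · min R -47/64 -> -95/128
9 of 15 · RBRBRRRRR · max L -3/4 · min R -95/128 -> -191/256
10 of 15 · RBRBRRRRRR · max L -3/4 · min R -191/256 -> -383/512
11 of 15 · RBRBRRRRRRR · max L -3/4 · min R -383/512 -> -767/1024
12 of 15 · RBRBRRRRRRRR · max L -3/4 · min R -767/1024 -> -1535/2048
13 of 15 · RBRBRRRRRRRRR · max L -3/4 · min R -1535/2048 -> -3071/4096
14 of 15 · RBRBRRRRRRRRRR · max L -3/4 · min R -3071/4096 -> -6143/8192
15 of 15 · RBRBRRRRRRRRRRR · max L -3/4 · min R -6143/8192 -> -12287/16384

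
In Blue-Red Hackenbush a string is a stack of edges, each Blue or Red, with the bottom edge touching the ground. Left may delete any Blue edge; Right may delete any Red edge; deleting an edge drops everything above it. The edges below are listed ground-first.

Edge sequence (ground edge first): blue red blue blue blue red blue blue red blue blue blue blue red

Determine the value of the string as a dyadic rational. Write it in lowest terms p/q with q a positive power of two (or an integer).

step 1: add blue to get b; options L={ 0 } R={  } = 1
step 2: add red to get br; options L={ 0 } R={ 1 } = 1/2
step 3: add blue to get brb; options L={ 0, 1/2 } R={ 1 } = 3/4
step 4: add blue to get brbb; options L={ 0, 1/2, 3/4 } R={ 1 } = 7/8
step 5: add blue to get brbbb; options L={ 0, 1/2, 3/4, 7/8 } R={ 1 } = 15/16
step 6: add red to get brbbbr; options L={ 0, 1/2, 3/4, 7/8 } R={ 15/16, 1 } = 29/32
step 7: add blue to get brbbbrb; options L={ 0, 1/2, 3/4, 7/8, 29/32 } R={ 15/16, 1 } = 59/64
step 8: add blue to get brbbbrbb; options L={ 0, 1/2, 3/4, 7/8, 29/32, 59/64 } R={ 15/16, 1 } = 119/128
step 9: add red to get brbbbrbbr; options L={ 0, 1/2, 3/4, 7/8, 29/32, 59/64 } R={ 119/128, 15/16, 1 } = 237/256
step 10: add blue to get brbbbrbbrb; options L={ 0, 1/2, 3/4, 7/8, 29/32, 59/64, 237/256 } R={ 119/128, 15/16, 1 } = 475/512
step 11: add blue to get brbbbrbbrbb; options L={ 0, 1/2, 3/4, 7/8, 29/32, 59/64, 237/256, 475/512 } R={ 119/128, 15/16, 1 } = 951/1024
step 12: add blue to get brbbbrbbrbbb; options L={ 0, 1/2, 3/4, 7/8, 29/32, 59/64, 237/256, 475/512, 951/1024 } R={ 119/128, 15/16, 1 } = 1903/2048
step 13: add blue to get brbbbrbbrbbbb; options L={ 0, 1/2, 3/4, 7/8, 29/32, 59/64, 237/256, 475/512, 951/1024, 1903/2048 } R={ 119/128, 15/16, 1 } = 3807/4096
step 14: add red to get brbbbrbbrbbbbr; options L={ 0, 1/2, 3/4, 7/8, 29/32, 59/64, 237/256, 475/512, 951/1024, 1903/2048 } R={ 3807/4096, 119/128, 15/16, 1 } = 7613/8192

7613/8192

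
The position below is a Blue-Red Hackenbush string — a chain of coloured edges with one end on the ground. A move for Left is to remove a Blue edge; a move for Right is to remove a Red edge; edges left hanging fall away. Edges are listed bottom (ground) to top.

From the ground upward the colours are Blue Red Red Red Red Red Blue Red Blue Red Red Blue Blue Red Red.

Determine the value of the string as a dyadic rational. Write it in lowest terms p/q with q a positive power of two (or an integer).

Recurse on prefixes of the 15-edge string Blue Red Red Red Red Red Blue Red Blue Red Red Blue Blue Red Red:
1 of 15 · B · max L 0 · min R +∞ → 1
2 of 15 · BR · max L 0 · min R 1 → 1/2
3 of 15 · BRR · max L 0 · min R 1/2 → 1/4
4 of 15 · BRRR · max L 0 · min R 1/4 → 1/8
5 of 15 · BRRRR · max L 0 · min R 1/8 → 1/16
6 of 15 · BRRRRR · max L 0 · min R 1/16 → 1/32
7 of 15 · BRRRRRB · max L 1/32 · min R 1/16 → 3/64
8 of 15 · BRRRRRBR · max L 1/32 · min R 3/64 → 5/128
9 of 15 · BRRRRRBRB · max L 5/128 · min R 3/64 → 11/256
10 of 15 · BRRRRRBRBR · max L 5/128 · min R 11/256 → 21/512
11 of 15 · BRRRRRBRBRR · max L 5/128 · min R 21/512 → 41/1024
12 of 15 · BRRRRRBRBRRB · max L 41/1024 · min R 21/512 → 83/2048
13 of 15 · BRRRRRBRBRRBB · max L 83/2048 · min R 21/512 → 167/4096
14 of 15 · BRRRRRBRBRRBBR · max L 83/2048 · min R 167/4096 → 333/8192
15 of 15 · BRRRRRBRBRRBBRR · max L 83/2048 · min R 333/8192 → 665/16384

665/16384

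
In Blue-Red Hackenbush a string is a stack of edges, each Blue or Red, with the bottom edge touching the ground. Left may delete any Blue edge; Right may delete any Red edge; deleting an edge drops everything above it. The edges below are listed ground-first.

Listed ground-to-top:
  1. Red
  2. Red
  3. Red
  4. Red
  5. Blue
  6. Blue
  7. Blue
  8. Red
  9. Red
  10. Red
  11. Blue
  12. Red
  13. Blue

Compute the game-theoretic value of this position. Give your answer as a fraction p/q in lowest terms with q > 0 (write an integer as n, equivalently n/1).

-1653/512

g_1 [R]  L=[none]  R=[0]  — -1
g_2 [RR]  L=[none]  R=[-1 0]  — -2
g_3 [RRR]  L=[none]  R=[-2 -1 0]  — -3
g_4 [RRRR]  L=[none]  R=[-3 -2 -1 0]  — -4
g_5 [RRRRB]  L=[-4]  R=[-3 -2 -1 0]  — -7/2
g_6 [RRRRBB]  L=[-4 -7/2]  R=[-3 -2 -1 0]  — -13/4
g_7 [RRRRBBB]  L=[-4 -7/2 -13/4]  R=[-3 -2 -1 0]  — -25/8
g_8 [RRRRBBBR]  L=[-4 -7/2 -13/4]  R=[-25/8 -3 -2 -1 0]  — -51/16
g_9 [RRRRBBBRR]  L=[-4 -7/2 -13/4]  R=[-51/16 -25/8 -3 -2 -1 0]  — -103/32
g_10 [RRRRBBBRRR]  L=[-4 -7/2 -13/4]  R=[-103/32 -51/16 -25/8 -3 -2 -1 0]  — -207/64
g_11 [RRRRBBBRRRB]  L=[-4 -7/2 -13/4 -207/64]  R=[-103/32 -51/16 -25/8 -3 -2 -1 0]  — -413/128
g_12 [RRRRBBBRRRBR]  L=[-4 -7/2 -13/4 -207/64]  R=[-413/128 -103/32 -51/16 -25/8 -3 -2 -1 0]  — -827/256
g_13 [RRRRBBBRRRBRB]  L=[-4 -7/2 -13/4 -207/64 -827/256]  R=[-413/128 -103/32 -51/16 -25/8 -3 -2 -1 0]  — -1653/512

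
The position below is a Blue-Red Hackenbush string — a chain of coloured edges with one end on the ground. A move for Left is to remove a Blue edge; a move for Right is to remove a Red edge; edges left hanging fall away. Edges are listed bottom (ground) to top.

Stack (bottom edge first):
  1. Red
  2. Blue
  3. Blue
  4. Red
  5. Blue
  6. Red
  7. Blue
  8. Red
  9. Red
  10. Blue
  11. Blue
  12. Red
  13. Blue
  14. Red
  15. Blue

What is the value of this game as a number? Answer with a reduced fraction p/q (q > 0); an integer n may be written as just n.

-5525/16384

Recurse on prefixes of the 15-edge string Red Blue Blue Red Blue Red Blue Red Red Blue Blue Red Blue Red Blue:
R: Left { — }, Right { 0 } gives simplest -1
RB: Left { -1 }, Right { 0 } gives simplest -1/2
RBB: Left { -1 -1/2 }, Right { 0 } gives simplest -1/4
RBBR: Left { -1 -1/2 }, Right { -1/4 0 } gives simplest -3/8
RBBRB: Left { -1 -1/2 -3/8 }, Right { -1/4 0 } gives simplest -5/16
RBBRBR: Left { -1 -1/2 -3/8 }, Right { -5/16 -1/4 0 } gives simplest -11/32
RBBRBRB: Left { -1 -1/2 -3/8 -11/32 }, Right { -5/16 -1/4 0 } gives simplest -21/64
RBBRBRBR: Left { -1 -1/2 -3/8 -11/32 }, Right { -21/64 -5/16 -1/4 0 } gives simplest -43/128
RBBRBRBRR: Left { -1 -1/2 -3/8 -11/32 }, Right { -43/128 -21/64 -5/16 -1/4 0 } gives simplest -87/256
RBBRBRBRRB: Left { -1 -1/2 -3/8 -11/32 -87/256 }, Right { -43/128 -21/64 -5/16 -1/4 0 } gives simplest -173/512
RBBRBRBRRBB: Left { -1 -1/2 -3/8 -11/32 -87/256 -173/512 }, Right { -43/128 -21/64 -5/16 -1/4 0 } gives simplest -345/1024
RBBRBRBRRBBR: Left { -1 -1/2 -3/8 -11/32 -87/256 -173/512 }, Right { -345/1024 -43/128 -21/64 -5/16 -1/4 0 } gives simplest -691/2048
RBBRBRBRRBBRB: Left { -1 -1/2 -3/8 -11/32 -87/256 -173/512 -691/2048 }, Right { -345/1024 -43/128 -21/64 -5/16 -1/4 0 } gives simplest -1381/4096
RBBRBRBRRBBRBR: Left { -1 -1/2 -3/8 -11/32 -87/256 -173/512 -691/2048 }, Right { -1381/4096 -345/1024 -43/128 -21/64 -5/16 -1/4 0 } gives simplest -2763/8192
RBBRBRBRRBBRBRB: Left { -1 -1/2 -3/8 -11/32 -87/256 -173/512 -691/2048 -2763/8192 }, Right { -1381/4096 -345/1024 -43/128 -21/64 -5/16 -1/4 0 } gives simplest -5525/16384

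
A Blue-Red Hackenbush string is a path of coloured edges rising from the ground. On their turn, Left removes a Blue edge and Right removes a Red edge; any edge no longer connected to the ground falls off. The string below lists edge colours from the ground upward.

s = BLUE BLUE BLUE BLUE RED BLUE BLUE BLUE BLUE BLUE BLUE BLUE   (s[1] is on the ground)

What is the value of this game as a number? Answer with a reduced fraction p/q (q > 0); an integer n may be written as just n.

1 of 12 · B · max L 0 · min R +∞ — 1
2 of 12 · BB · max L 1 · min R +∞ — 2
3 of 12 · BBB · max L 2 · min R +∞ — 3
4 of 12 · BBBB · max L 3 · min R +∞ — 4
5 of 12 · BBBBR · max L 3 · min R 4 — 7/2
6 of 12 · BBBBRB · max L 7/2 · min R 4 — 15/4
7 of 12 · BBBBRBB · max L 15/4 · min R 4 — 31/8
8 of 12 · BBBBRBBB · max L 31/8 · min R 4 — 63/16
9 of 12 · BBBBRBBBB · max L 63/16 · min R 4 — 127/32
10 of 12 · BBBBRBBBBB · max L 127/32 · min R 4 — 255/64
11 of 12 · BBBBRBBBBBB · max L 255/64 · min R 4 — 511/128
12 of 12 · BBBBRBBBBBBB · max L 511/128 · min R 4 — 1023/256

1023/256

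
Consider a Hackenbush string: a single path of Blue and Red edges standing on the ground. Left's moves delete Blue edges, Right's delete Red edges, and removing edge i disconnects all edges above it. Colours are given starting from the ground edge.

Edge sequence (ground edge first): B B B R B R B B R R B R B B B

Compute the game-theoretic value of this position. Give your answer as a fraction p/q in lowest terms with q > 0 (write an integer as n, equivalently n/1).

11055/4096

value(B) = { 0 |  } ⇒ 1
value(BB) = { 0, 1 |  } ⇒ 2
value(BBB) = { 0, 1, 2 |  } ⇒ 3
value(BBBR) = { 0, 1, 2 | 3 } ⇒ 5/2
value(BBBRB) = { 0, 1, 2, 5/2 | 3 } ⇒ 11/4
value(BBBRBR) = { 0, 1, 2, 5/2 | 11/4, 3 } ⇒ 21/8
value(BBBRBRB) = { 0, 1, 2, 5/2, 21/8 | 11/4, 3 } ⇒ 43/16
value(BBBRBRBB) = { 0, 1, 2, 5/2, 21/8, 43/16 | 11/4, 3 } ⇒ 87/32
value(BBBRBRBBR) = { 0, 1, 2, 5/2, 21/8, 43/16 | 87/32, 11/4, 3 } ⇒ 173/64
value(BBBRBRBBRR) = { 0, 1, 2, 5/2, 21/8, 43/16 | 173/64, 87/32, 11/4, 3 } ⇒ 345/128
value(BBBRBRBBRRB) = { 0, 1, 2, 5/2, 21/8, 43/16, 345/128 | 173/64, 87/32, 11/4, 3 } ⇒ 691/256
value(BBBRBRBBRRBR) = { 0, 1, 2, 5/2, 21/8, 43/16, 345/128 | 691/256, 173/64, 87/32, 11/4, 3 } ⇒ 1381/512
value(BBBRBRBBRRBRB) = { 0, 1, 2, 5/2, 21/8, 43/16, 345/128, 1381/512 | 691/256, 173/64, 87/32, 11/4, 3 } ⇒ 2763/1024
value(BBBRBRBBRRBRBB) = { 0, 1, 2, 5/2, 21/8, 43/16, 345/128, 1381/512, 2763/1024 | 691/256, 173/64, 87/32, 11/4, 3 } ⇒ 5527/2048
value(BBBRBRBBRRBRBBB) = { 0, 1, 2, 5/2, 21/8, 43/16, 345/128, 1381/512, 2763/1024, 5527/2048 | 691/256, 173/64, 87/32, 11/4, 3 } ⇒ 11055/4096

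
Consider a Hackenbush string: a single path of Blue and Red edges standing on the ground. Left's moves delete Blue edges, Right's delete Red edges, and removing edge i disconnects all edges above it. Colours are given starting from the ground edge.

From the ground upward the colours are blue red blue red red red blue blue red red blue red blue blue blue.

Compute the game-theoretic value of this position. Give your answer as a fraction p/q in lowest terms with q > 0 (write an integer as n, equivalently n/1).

Prefix values for blue red blue red red red blue blue red red blue red blue blue blue via {L|R} + simplicity:
g_1 [b]  L=[0]  R=[none]  = 1
g_2 [br]  L=[0]  R=[1]  = 1/2
g_3 [brb]  L=[0, 1/2]  R=[1]  = 3/4
g_4 [brbr]  L=[0, 1/2]  R=[3/4, 1]  = 5/8
g_5 [brbrr]  L=[0, 1/2]  R=[5/8, 3/4, 1]  = 9/16
g_6 [brbrrr]  L=[0, 1/2]  R=[9/16, 5/8, 3/4, 1]  = 17/32
g_7 [brbrrrb]  L=[0, 1/2, 17/32]  R=[9/16, 5/8, 3/4, 1]  = 35/64
g_8 [brbrrrbb]  L=[0, 1/2, 17/32, 35/64]  R=[9/16, 5/8, 3/4, 1]  = 71/128
g_9 [brbrrrbbr]  L=[0, 1/2, 17/32, 35/64]  R=[71/128, 9/16, 5/8, 3/4, 1]  = 141/256
g_10 [brbrrrbbrr]  L=[0, 1/2, 17/32, 35/64]  R=[141/256, 71/128, 9/16, 5/8, 3/4, 1]  = 281/512
g_11 [brbrrrbbrrb]  L=[0, 1/2, 17/32, 35/64, 281/512]  R=[141/256, 71/128, 9/16, 5/8, 3/4, 1]  = 563/1024
g_12 [brbrrrbbrrbr]  L=[0, 1/2, 17/32, 35/64, 281/512]  R=[563/1024, 141/256, 71/128, 9/16, 5/8, 3/4, 1]  = 1125/2048
g_13 [brbrrrbbrrbrb]  L=[0, 1/2, 17/32, 35/64, 281/512, 1125/2048]  R=[563/1024, 141/256, 71/128, 9/16, 5/8, 3/4, 1]  = 2251/4096
g_14 [brbrrrbbrrbrbb]  L=[0, 1/2, 17/32, 35/64, 281/512, 1125/2048, 2251/4096]  R=[563/1024, 141/256, 71/128, 9/16, 5/8, 3/4, 1]  = 4503/8192
g_15 [brbrrrbbrrbrbbb]  L=[0, 1/2, 17/32, 35/64, 281/512, 1125/2048, 2251/4096, 4503/8192]  R=[563/1024, 141/256, 71/128, 9/16, 5/8, 3/4, 1]  = 9007/16384

9007/16384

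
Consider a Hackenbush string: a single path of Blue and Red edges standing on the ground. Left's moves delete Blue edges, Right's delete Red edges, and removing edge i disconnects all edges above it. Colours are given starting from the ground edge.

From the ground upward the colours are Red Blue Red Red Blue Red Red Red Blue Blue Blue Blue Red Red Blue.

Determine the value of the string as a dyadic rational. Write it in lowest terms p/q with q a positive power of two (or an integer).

-14093/16384

1 of 15 · R · max L −∞ · min R 0 so -1
2 of 15 · RB · max L -1 · min R 0 so -1/2
3 of 15 · RBR · max L -1 · min R -1/2 so -3/4
4 of 15 · RBRR · max L -1 · min R -3/4 so -7/8
5 of 15 · RBRRB · max L -7/8 · min R -3/4 so -13/16
6 of 15 · RBRRBR · max L -7/8 · min R -13/16 so -27/32
7 of 15 · RBRRBRR · max L -7/8 · min R -27/32 so -55/64
8 of 15 · RBRRBRRR · max L -7/8 · min R -55/64 so -111/128
9 of 15 · RBRRBRRRB · max L -111/128 · min R -55/64 so -221/256
10 of 15 · RBRRBRRRBB · max L -221/256 · min R -55/64 so -441/512
11 of 15 · RBRRBRRRBBB · max L -441/512 · min R -55/64 so -881/1024
12 of 15 · RBRRBRRRBBBB · max L -881/1024 · min R -55/64 so -1761/2048
13 of 15 · RBRRBRRRBBBBR · max L -881/1024 · min R -1761/2048 so -3523/4096
14 of 15 · RBRRBRRRBBBBRR · max L -881/1024 · min R -3523/4096 so -7047/8192
15 of 15 · RBRRBRRRBBBBRRB · max L -7047/8192 · min R -3523/4096 so -14093/16384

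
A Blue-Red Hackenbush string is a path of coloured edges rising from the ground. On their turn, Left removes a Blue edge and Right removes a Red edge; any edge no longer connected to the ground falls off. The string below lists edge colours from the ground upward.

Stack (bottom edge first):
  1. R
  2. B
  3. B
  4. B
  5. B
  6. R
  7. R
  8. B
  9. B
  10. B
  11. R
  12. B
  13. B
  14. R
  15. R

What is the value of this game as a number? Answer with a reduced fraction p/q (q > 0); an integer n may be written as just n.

-1575/16384

R: Left {  }, Right { 0 } → simplest -1
RB: Left { -1 }, Right { 0 } → simplest -1/2
RBB: Left { -1, -1/2 }, Right { 0 } → simplest -1/4
RBBB: Left { -1, -1/2, -1/4 }, Right { 0 } → simplest -1/8
RBBBB: Left { -1, -1/2, -1/4, -1/8 }, Right { 0 } → simplest -1/16
RBBBBR: Left { -1, -1/2, -1/4, -1/8 }, Right { -1/16, 0 } → simplest -3/32
RBBBBRR: Left { -1, -1/2, -1/4, -1/8 }, Right { -3/32, -1/16, 0 } → simplest -7/64
RBBBBRRB: Left { -1, -1/2, -1/4, -1/8, -7/64 }, Right { -3/32, -1/16, 0 } → simplest -13/128
RBBBBRRBB: Left { -1, -1/2, -1/4, -1/8, -7/64, -13/128 }, Right { -3/32, -1/16, 0 } → simplest -25/256
RBBBBRRBBB: Left { -1, -1/2, -1/4, -1/8, -7/64, -13/128, -25/256 }, Right { -3/32, -1/16, 0 } → simplest -49/512
RBBBBRRBBBR: Left { -1, -1/2, -1/4, -1/8, -7/64, -13/128, -25/256 }, Right { -49/512, -3/32, -1/16, 0 } → simplest -99/1024
RBBBBRRBBBRB: Left { -1, -1/2, -1/4, -1/8, -7/64, -13/128, -25/256, -99/1024 }, Right { -49/512, -3/32, -1/16, 0 } → simplest -197/2048
RBBBBRRBBBRBB: Left { -1, -1/2, -1/4, -1/8, -7/64, -13/128, -25/256, -99/1024, -197/2048 }, Right { -49/512, -3/32, -1/16, 0 } → simplest -393/4096
RBBBBRRBBBRBBR: Left { -1, -1/2, -1/4, -1/8, -7/64, -13/128, -25/256, -99/1024, -197/2048 }, Right { -393/4096, -49/512, -3/32, -1/16, 0 } → simplest -787/8192
RBBBBRRBBBRBBRR: Left { -1, -1/2, -1/4, -1/8, -7/64, -13/128, -25/256, -99/1024, -197/2048 }, Right { -787/8192, -393/4096, -49/512, -3/32, -1/16, 0 } → simplest -1575/16384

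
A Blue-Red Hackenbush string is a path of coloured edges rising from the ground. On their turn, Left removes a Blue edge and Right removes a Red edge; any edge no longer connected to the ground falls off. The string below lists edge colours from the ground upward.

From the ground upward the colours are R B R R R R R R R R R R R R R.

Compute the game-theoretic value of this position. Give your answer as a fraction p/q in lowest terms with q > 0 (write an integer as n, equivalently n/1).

Prefix values for R B R R R R R R R R R R R R R via {L|R} + simplicity:
step 1: add R to get R; options L={ (no moves) } R={ 0 } => -1
step 2: add B to get RB; options L={ -1 } R={ 0 } => -1/2
step 3: add R to get RBR; options L={ -1 } R={ -1/2,0 } => -3/4
step 4: add R to get RBRR; options L={ -1 } R={ -3/4,-1/2,0 } => -7/8
step 5: add R to get RBRRR; options L={ -1 } R={ -7/8,-3/4,-1/2,0 } => -15/16
step 6: add R to get RBRRRR; options L={ -1 } R={ -15/16,-7/8,-3/4,-1/2,0 } => -31/32
step 7: add R to get RBRRRRR; options L={ -1 } R={ -31/32,-15/16,-7/8,-3/4,-1/2,0 } => -63/64
step 8: add R to get RBRRRRRR; options L={ -1 } R={ -63/64,-31/32,-15/16,-7/8,-3/4,-1/2,0 } => -127/128
step 9: add R to get RBRRRRRRR; options L={ -1 } R={ -127/128,-63/64,-31/32,-15/16,-7/8,-3/4,-1/2,0 } => -255/256
step 10: add R to get RBRRRRRRRR; options L={ -1 } R={ -255/256,-127/128,-63/64,-31/32,-15/16,-7/8,-3/4,-1/2,0 } => -511/512
step 11: add R to get RBRRRRRRRRR; options L={ -1 } R={ -511/512,-255/256,-127/128,-63/64,-31/32,-15/16,-7/8,-3/4,-1/2,0 } => -1023/1024
step 12: add R to get RBRRRRRRRRRR; options L={ -1 } R={ -1023/1024,-511/512,-255/256,-127/128,-63/64,-31/32,-15/16,-7/8,-3/4,-1/2,0 } => -2047/2048
step 13: add R to get RBRRRRRRRRRRR; options L={ -1 } R={ -2047/2048,-1023/1024,-511/512,-255/256,-127/128,-63/64,-31/32,-15/16,-7/8,-3/4,-1/2,0 } => -4095/4096
step 14: add R to get RBRRRRRRRRRRRR; options L={ -1 } R={ -4095/4096,-2047/2048,-1023/1024,-511/512,-255/256,-127/128,-63/64,-31/32,-15/16,-7/8,-3/4,-1/2,0 } => -8191/8192
step 15: add R to get RBRRRRRRRRRRRRR; options L={ -1 } R={ -8191/8192,-4095/4096,-2047/2048,-1023/1024,-511/512,-255/256,-127/128,-63/64,-31/32,-15/16,-7/8,-3/4,-1/2,0 } => -16383/16384

-16383/16384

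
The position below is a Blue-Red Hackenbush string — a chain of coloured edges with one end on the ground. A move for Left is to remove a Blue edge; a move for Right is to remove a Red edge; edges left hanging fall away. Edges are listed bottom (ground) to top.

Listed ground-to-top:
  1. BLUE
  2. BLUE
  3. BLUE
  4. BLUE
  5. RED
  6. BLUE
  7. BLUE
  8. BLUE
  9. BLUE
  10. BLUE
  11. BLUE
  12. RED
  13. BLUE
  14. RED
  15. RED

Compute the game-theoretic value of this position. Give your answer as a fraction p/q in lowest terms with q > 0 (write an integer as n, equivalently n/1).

8169/2048

v_1 [B]  L=[0]  R=[∅]  gives 1
v_2 [BB]  L=[0 1]  R=[∅]  gives 2
v_3 [BBB]  L=[0 1 2]  R=[∅]  gives 3
v_4 [BBBB]  L=[0 1 2 3]  R=[∅]  gives 4
v_5 [BBBBR]  L=[0 1 2 3]  R=[4]  gives 7/2
v_6 [BBBBRB]  L=[0 1 2 3 7/2]  R=[4]  gives 15/4
v_7 [BBBBRBB]  L=[0 1 2 3 7/2 15/4]  R=[4]  gives 31/8
v_8 [BBBBRBBB]  L=[0 1 2 3 7/2 15/4 31/8]  R=[4]  gives 63/16
v_9 [BBBBRBBBB]  L=[0 1 2 3 7/2 15/4 31/8 63/16]  R=[4]  gives 127/32
v_10 [BBBBRBBBBB]  L=[0 1 2 3 7/2 15/4 31/8 63/16 127/32]  R=[4]  gives 255/64
v_11 [BBBBRBBBBBB]  L=[0 1 2 3 7/2 15/4 31/8 63/16 127/32 255/64]  R=[4]  gives 511/128
v_12 [BBBBRBBBBBBR]  L=[0 1 2 3 7/2 15/4 31/8 63/16 127/32 255/64]  R=[511/128 4]  gives 1021/256
v_13 [BBBBRBBBBBBRB]  L=[0 1 2 3 7/2 15/4 31/8 63/16 127/32 255/64 1021/256]  R=[511/128 4]  gives 2043/512
v_14 [BBBBRBBBBBBRBR]  L=[0 1 2 3 7/2 15/4 31/8 63/16 127/32 255/64 1021/256]  R=[2043/512 511/128 4]  gives 4085/1024
v_15 [BBBBRBBBBBBRBRR]  L=[0 1 2 3 7/2 15/4 31/8 63/16 127/32 255/64 1021/256]  R=[4085/1024 2043/512 511/128 4]  gives 8169/2048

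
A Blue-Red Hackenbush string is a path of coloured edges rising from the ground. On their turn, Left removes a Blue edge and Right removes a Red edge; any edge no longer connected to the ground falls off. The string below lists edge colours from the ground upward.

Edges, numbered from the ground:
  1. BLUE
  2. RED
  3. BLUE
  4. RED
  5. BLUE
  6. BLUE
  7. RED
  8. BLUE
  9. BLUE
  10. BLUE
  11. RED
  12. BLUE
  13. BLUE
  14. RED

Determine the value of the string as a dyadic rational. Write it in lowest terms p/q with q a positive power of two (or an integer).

5869/8192

Recurse on prefixes of the 14-edge string BLUE RED BLUE RED BLUE BLUE RED BLUE BLUE BLUE RED BLUE BLUE RED:
v(B) = { 0 |  } gives 1
v(BR) = { 0 | 1 } gives 1/2
v(BRB) = { 0; 1/2 | 1 } gives 3/4
v(BRBR) = { 0; 1/2 | 3/4; 1 } gives 5/8
v(BRBRB) = { 0; 1/2; 5/8 | 3/4; 1 } gives 11/16
v(BRBRBB) = { 0; 1/2; 5/8; 11/16 | 3/4; 1 } gives 23/32
v(BRBRBBR) = { 0; 1/2; 5/8; 11/16 | 23/32; 3/4; 1 } gives 45/64
v(BRBRBBRB) = { 0; 1/2; 5/8; 11/16; 45/64 | 23/32; 3/4; 1 } gives 91/128
v(BRBRBBRBB) = { 0; 1/2; 5/8; 11/16; 45/64; 91/128 | 23/32; 3/4; 1 } gives 183/256
v(BRBRBBRBBB) = { 0; 1/2; 5/8; 11/16; 45/64; 91/128; 183/256 | 23/32; 3/4; 1 } gives 367/512
v(BRBRBBRBBBR) = { 0; 1/2; 5/8; 11/16; 45/64; 91/128; 183/256 | 367/512; 23/32; 3/4; 1 } gives 733/1024
v(BRBRBBRBBBRB) = { 0; 1/2; 5/8; 11/16; 45/64; 91/128; 183/256; 733/1024 | 367/512; 23/32; 3/4; 1 } gives 1467/2048
v(BRBRBBRBBBRBB) = { 0; 1/2; 5/8; 11/16; 45/64; 91/128; 183/256; 733/1024; 1467/2048 | 367/512; 23/32; 3/4; 1 } gives 2935/4096
v(BRBRBBRBBBRBBR) = { 0; 1/2; 5/8; 11/16; 45/64; 91/128; 183/256; 733/1024; 1467/2048 | 2935/4096; 367/512; 23/32; 3/4; 1 } gives 5869/8192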